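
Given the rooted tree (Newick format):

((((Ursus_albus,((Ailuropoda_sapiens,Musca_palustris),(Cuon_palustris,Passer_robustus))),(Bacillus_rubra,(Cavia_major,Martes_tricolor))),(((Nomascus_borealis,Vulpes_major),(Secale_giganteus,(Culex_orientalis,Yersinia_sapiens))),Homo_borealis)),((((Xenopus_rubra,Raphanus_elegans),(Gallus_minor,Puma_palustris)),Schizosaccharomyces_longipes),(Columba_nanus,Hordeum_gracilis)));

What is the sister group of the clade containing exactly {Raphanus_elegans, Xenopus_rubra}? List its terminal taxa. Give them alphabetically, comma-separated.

Gallus_minor, Puma_palustris

The clade containing exactly {Raphanus_elegans, Xenopus_rubra} attaches to the tree at the node subtending ((Xenopus_rubra,Raphanus_elegans),(Gallus_minor,Puma_palustris)).
The other lineage descending from that same node — the sister group — is (Gallus_minor,Puma_palustris); its 2 tips in alphabetical order are the answer.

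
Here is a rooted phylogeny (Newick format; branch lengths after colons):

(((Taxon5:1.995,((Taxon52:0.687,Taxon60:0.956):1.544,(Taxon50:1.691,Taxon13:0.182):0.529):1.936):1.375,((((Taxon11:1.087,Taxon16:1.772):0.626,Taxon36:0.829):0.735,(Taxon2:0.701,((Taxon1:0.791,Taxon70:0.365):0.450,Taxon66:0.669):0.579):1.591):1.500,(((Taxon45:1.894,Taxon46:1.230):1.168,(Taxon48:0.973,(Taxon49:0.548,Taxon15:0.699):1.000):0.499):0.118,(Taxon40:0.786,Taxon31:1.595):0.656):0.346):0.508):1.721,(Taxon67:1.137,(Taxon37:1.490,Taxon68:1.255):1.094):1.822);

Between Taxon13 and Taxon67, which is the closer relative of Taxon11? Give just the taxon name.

The MRCA of Taxon11 and Taxon13 subtends ((Taxon5,((Taxon52,Taxon60),(Taxon50,Taxon13))),((((Taxon11,Taxon16),Taxon36),(Taxon2,((Taxon1,Taxon70),Taxon66))),(((Taxon45,Taxon46),(Taxon48,(Taxon49,Taxon15))),(Taxon40,Taxon31)))) (19 taxa).
The MRCA of Taxon11 and Taxon67 is the root, subtending the entire tree (22 taxa).
The first is nested inside the second, so Taxon11 shares a more recent common ancestor with Taxon13.

Taxon13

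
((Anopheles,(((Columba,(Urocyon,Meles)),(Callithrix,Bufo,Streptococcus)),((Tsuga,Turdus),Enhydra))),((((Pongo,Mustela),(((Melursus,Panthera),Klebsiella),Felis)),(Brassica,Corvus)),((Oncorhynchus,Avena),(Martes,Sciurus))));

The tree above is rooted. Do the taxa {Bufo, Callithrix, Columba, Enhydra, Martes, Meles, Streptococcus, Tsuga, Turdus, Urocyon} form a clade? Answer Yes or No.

No

The MRCA of the listed taxa is the root, so the smallest clade containing them is the whole tree.
That clade also contains Anopheles, Avena, Brassica, Corvus, Felis, Klebsiella, Melursus, Mustela, Oncorhynchus, Panthera, Pongo, Sciurus, which are not in the proposed group, so the group is not monophyletic.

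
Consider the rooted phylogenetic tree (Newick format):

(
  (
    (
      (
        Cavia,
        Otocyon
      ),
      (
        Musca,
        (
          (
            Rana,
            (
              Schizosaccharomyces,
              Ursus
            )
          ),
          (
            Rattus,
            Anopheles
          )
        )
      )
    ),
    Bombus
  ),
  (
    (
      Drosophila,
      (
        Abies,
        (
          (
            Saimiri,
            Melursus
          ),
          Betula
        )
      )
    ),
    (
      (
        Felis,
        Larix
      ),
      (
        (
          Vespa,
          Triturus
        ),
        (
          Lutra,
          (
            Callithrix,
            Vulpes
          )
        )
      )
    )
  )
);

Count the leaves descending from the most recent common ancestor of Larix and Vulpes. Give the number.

The MRCA of Larix and Vulpes is the node subtending ((Felis,Larix),((Vespa,Triturus),(Lutra,(Callithrix,Vulpes)))).
That clade contains 7 terminal taxa: Callithrix, Felis, Larix, Lutra, Triturus, Vespa, Vulpes.

7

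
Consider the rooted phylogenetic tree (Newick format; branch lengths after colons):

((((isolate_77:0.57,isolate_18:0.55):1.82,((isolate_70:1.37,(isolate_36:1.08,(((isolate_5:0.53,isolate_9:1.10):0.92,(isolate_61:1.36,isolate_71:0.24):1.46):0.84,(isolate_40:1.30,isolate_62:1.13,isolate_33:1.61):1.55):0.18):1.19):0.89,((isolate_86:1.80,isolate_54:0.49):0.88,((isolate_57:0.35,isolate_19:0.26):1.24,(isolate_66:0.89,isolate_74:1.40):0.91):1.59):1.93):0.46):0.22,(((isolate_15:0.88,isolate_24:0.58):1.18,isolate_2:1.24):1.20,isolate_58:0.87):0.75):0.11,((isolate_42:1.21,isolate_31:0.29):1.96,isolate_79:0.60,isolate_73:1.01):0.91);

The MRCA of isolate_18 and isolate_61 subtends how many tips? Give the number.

The MRCA of isolate_18 and isolate_61 is the node subtending ((isolate_77,isolate_18),((isolate_70,(isolate_36,(((isolate_5,isolate_9),(isolate_61,isolate_71)),(isolate_40,isolate_62,isolate_33)))),((isolate_86,isolate_54),((isolate_57,isolate_19),(isolate_66,isolate_74))))).
That clade contains 17 terminal taxa: isolate_18, isolate_19, isolate_33, isolate_36, isolate_40, isolate_5, isolate_54, isolate_57, isolate_61, isolate_62, isolate_66, isolate_70, isolate_71, isolate_74, isolate_77, isolate_86, isolate_9.

17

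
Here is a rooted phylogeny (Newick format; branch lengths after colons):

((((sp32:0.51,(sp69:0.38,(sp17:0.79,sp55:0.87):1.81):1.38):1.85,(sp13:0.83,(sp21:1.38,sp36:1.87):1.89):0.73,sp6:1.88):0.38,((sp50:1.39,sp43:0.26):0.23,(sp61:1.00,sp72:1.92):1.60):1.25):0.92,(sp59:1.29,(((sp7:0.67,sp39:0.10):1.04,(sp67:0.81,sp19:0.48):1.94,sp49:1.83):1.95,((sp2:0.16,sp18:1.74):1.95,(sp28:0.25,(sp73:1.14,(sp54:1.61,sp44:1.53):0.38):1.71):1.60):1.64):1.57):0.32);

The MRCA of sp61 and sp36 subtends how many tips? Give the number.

12

The MRCA of sp61 and sp36 is the node subtending (((sp32,(sp69,(sp17,sp55))),(sp13,(sp21,sp36)),sp6),((sp50,sp43),(sp61,sp72))).
That clade contains 12 terminal taxa: sp13, sp17, sp21, sp32, sp36, sp43, sp50, sp55, sp6, sp61, sp69, sp72.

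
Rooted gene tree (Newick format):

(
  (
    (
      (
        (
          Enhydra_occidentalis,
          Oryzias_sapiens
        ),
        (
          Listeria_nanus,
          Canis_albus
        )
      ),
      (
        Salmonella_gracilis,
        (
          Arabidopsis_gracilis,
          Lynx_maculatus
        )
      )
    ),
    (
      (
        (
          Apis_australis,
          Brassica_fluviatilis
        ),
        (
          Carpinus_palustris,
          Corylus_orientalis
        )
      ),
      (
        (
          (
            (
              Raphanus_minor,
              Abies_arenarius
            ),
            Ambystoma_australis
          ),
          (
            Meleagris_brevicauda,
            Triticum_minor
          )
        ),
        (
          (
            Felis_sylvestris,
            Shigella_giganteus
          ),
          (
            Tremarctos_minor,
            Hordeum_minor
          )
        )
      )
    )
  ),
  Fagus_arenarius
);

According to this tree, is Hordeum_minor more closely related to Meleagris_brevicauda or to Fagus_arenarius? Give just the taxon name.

The MRCA of Hordeum_minor and Meleagris_brevicauda subtends ((((Raphanus_minor,Abies_arenarius),Ambystoma_australis),(Meleagris_brevicauda,Triticum_minor)),((Felis_sylvestris,Shigella_giganteus),(Tremarctos_minor,Hordeum_minor))) (9 taxa).
The MRCA of Hordeum_minor and Fagus_arenarius is the root, subtending the entire tree (21 taxa).
The first is nested inside the second, so Hordeum_minor shares a more recent common ancestor with Meleagris_brevicauda.

Meleagris_brevicauda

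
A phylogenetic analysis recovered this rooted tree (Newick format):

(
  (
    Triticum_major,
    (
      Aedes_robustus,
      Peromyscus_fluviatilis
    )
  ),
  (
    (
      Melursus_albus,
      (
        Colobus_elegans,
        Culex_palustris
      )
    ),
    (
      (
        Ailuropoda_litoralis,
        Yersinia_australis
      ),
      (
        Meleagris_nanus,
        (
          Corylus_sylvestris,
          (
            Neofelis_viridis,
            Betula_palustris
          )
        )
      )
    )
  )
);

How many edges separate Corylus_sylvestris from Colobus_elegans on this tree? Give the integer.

The MRCA of Corylus_sylvestris and Colobus_elegans is the node subtending ((Melursus_albus,(Colobus_elegans,Culex_palustris)),((Ailuropoda_litoralis,Yersinia_australis),(Meleagris_nanus,(Corylus_sylvestris,(Neofelis_viridis,Betula_palustris))))).
From Corylus_sylvestris up to that node: 4 branches. From Colobus_elegans up to the same node: 3 branches. Total: 4 + 3 = 7.

7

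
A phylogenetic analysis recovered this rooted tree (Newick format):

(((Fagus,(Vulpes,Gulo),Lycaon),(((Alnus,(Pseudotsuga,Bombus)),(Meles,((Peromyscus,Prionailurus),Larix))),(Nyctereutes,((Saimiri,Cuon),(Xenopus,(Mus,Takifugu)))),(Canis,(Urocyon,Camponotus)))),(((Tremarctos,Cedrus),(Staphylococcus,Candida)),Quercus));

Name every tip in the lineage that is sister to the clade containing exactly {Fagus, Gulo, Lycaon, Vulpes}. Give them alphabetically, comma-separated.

The clade containing exactly {Fagus, Gulo, Lycaon, Vulpes} attaches to the tree at the node subtending ((Fagus,(Vulpes,Gulo),Lycaon),(((Alnus,(Pseudotsuga,Bombus)),(Meles,((Peromyscus,Prionailurus),Larix))),(Nyctereutes,((Saimiri,Cuon),(Xenopus,(Mus,Takifugu)))),(Canis,(Urocyon,Camponotus)))).
The other lineage descending from that same node — the sister group — is (((Alnus,(Pseudotsuga,Bombus)),(Meles,((Peromyscus,Prionailurus),Larix))),(Nyctereutes,((Saimiri,Cuon),(Xenopus,(Mus,Takifugu)))),(Canis,(Urocyon,Camponotus))); its 16 tips in alphabetical order are the answer.

Alnus, Bombus, Camponotus, Canis, Cuon, Larix, Meles, Mus, Nyctereutes, Peromyscus, Prionailurus, Pseudotsuga, Saimiri, Takifugu, Urocyon, Xenopus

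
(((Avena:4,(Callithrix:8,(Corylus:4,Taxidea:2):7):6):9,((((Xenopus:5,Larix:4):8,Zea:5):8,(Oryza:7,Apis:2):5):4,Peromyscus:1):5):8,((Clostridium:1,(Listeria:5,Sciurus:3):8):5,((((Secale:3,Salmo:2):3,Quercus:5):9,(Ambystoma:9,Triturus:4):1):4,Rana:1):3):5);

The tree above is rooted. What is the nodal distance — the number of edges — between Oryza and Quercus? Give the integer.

10

The MRCA of Oryza and Quercus is the root of the tree.
From Oryza up to that node: 5 branches. From Quercus up to the same node: 5 branches. Total: 5 + 5 = 10.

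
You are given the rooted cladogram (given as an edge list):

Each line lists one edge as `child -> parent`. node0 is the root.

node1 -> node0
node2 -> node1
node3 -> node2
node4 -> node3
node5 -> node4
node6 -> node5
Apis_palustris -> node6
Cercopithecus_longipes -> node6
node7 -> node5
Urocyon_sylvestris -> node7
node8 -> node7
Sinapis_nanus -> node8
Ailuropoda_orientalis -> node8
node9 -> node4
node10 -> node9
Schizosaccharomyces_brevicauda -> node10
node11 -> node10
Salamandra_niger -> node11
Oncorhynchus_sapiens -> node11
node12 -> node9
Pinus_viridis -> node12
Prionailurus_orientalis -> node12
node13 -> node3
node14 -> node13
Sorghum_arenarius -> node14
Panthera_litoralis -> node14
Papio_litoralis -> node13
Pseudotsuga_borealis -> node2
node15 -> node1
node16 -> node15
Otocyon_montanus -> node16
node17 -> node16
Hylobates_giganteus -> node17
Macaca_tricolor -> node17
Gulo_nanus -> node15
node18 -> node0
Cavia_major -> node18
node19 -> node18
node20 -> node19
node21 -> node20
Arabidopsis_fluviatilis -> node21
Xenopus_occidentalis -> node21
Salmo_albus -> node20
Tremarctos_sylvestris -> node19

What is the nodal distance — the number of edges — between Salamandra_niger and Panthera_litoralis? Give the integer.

8

The MRCA of Salamandra_niger and Panthera_litoralis is the node subtending ((((Apis_palustris,Cercopithecus_longipes),(Urocyon_sylvestris,(Sinapis_nanus,Ailuropoda_orientalis))),((Schizosaccharomyces_brevicauda,(Salamandra_niger,Oncorhynchus_sapiens)),(Pinus_viridis,Prionailurus_orientalis))),((Sorghum_arenarius,Panthera_litoralis),Papio_litoralis)).
From Salamandra_niger up to that node: 5 branches. From Panthera_litoralis up to the same node: 3 branches. Total: 5 + 3 = 8.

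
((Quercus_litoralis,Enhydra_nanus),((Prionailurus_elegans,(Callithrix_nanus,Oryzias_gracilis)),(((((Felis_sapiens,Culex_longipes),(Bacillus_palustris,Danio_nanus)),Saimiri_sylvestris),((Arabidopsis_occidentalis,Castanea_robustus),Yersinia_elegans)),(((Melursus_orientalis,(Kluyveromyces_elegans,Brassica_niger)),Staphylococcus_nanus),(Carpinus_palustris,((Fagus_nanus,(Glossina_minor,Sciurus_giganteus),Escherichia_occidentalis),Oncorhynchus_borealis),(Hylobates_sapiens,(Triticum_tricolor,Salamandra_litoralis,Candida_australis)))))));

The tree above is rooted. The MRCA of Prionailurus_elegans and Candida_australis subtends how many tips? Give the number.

25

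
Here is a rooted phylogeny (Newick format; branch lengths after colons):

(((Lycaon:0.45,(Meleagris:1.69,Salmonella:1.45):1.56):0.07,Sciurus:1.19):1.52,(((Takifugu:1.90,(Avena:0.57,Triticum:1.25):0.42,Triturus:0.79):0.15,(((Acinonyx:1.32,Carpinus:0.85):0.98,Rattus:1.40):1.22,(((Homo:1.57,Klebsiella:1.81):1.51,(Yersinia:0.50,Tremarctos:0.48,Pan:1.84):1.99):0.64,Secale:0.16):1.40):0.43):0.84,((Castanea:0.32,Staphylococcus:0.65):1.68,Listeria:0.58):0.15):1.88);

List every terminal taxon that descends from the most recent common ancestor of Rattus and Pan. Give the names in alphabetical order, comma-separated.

Acinonyx, Carpinus, Homo, Klebsiella, Pan, Rattus, Secale, Tremarctos, Yersinia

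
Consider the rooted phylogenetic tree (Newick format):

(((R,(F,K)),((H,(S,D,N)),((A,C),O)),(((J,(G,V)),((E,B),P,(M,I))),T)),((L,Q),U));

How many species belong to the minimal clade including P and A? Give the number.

The MRCA of P and A is the node subtending ((R,(F,K)),((H,(S,D,N)),((A,C),O)),(((J,(G,V)),((E,B),P,(M,I))),T)).
That clade contains 19 terminal taxa: A, B, C, D, E, F, G, H, I, J, K, M, N, O, P, R, S, T, V.

19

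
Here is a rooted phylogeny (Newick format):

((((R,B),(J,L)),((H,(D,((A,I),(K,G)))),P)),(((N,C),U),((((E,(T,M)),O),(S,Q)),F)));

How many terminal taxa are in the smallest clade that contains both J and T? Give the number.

21

The MRCA of J and T is the root, so the clade is the entire tree.
That clade contains 21 terminal taxa: A, B, C, D, E, F, G, H, I, J, K, L, M, N, O, P, Q, R, S, T, U.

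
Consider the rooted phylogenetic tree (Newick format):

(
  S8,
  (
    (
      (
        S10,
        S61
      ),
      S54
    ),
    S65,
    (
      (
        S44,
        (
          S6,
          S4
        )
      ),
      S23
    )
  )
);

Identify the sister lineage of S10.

S61

S10 attaches to the tree at the node subtending (S10,S61).
The other lineage descending from that same node — the sister group — is the single tip S61.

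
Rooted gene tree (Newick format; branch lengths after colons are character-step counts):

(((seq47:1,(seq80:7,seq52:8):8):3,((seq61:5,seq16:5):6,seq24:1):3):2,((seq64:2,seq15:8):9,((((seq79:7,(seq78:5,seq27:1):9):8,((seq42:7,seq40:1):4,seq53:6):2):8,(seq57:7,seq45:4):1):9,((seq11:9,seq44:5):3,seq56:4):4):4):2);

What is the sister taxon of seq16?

seq61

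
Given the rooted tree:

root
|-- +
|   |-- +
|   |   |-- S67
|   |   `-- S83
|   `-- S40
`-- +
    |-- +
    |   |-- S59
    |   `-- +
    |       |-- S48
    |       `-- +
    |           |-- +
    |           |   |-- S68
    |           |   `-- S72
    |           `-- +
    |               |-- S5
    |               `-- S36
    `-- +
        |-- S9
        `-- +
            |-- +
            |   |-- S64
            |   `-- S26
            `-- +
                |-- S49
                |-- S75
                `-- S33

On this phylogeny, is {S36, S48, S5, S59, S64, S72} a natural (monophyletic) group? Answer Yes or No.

No

The MRCA of the listed taxa subtends ((S59,(S48,((S68,S72),(S5,S36)))),(S9,((S64,S26),(S49,S75,S33)))).
That clade also contains S26, S33, S49, S68, S75, S9, which are not in the proposed group, so the group is not monophyletic.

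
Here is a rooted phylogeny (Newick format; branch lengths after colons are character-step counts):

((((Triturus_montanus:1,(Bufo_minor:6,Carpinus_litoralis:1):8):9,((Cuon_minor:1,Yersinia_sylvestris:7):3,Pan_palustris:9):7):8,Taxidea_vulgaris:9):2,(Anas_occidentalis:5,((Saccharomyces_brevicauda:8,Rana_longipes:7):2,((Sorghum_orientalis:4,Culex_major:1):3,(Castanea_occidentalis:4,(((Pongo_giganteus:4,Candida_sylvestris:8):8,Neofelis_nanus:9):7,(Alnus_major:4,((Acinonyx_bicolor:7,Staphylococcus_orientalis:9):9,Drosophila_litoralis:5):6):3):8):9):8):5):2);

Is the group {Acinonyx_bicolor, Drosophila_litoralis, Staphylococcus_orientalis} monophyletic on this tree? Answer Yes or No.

Yes

The most recent common ancestor of these taxa subtends ((Acinonyx_bicolor,Staphylococcus_orientalis),Drosophila_litoralis).
That clade has exactly 3 tips — every listed taxon and nothing else — so the group is monophyletic.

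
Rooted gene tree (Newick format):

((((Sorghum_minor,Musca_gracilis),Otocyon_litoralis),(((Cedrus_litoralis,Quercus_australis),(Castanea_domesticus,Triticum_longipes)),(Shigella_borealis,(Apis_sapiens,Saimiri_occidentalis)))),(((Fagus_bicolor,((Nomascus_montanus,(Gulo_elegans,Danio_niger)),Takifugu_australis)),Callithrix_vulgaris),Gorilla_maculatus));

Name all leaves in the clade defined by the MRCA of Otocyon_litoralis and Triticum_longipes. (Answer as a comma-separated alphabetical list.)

Apis_sapiens, Castanea_domesticus, Cedrus_litoralis, Musca_gracilis, Otocyon_litoralis, Quercus_australis, Saimiri_occidentalis, Shigella_borealis, Sorghum_minor, Triticum_longipes

Tracing Otocyon_litoralis: it sits inside ((Sorghum_minor,Musca_gracilis),Otocyon_litoralis).
Tracing Triticum_longipes: it sits inside (Castanea_domesticus,Triticum_longipes).
The smallest clade enclosing both is (((Sorghum_minor,Musca_gracilis),Otocyon_litoralis),(((Cedrus_litoralis,Quercus_australis),(Castanea_domesticus,Triticum_longipes)),(Shigella_borealis,(Apis_sapiens,Saimiri_occidentalis)))); the answer is its 10 terminal taxa in alphabetical order.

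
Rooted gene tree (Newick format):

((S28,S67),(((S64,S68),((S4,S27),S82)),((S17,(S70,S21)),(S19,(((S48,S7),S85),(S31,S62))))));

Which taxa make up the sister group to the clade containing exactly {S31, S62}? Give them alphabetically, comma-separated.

The clade containing exactly {S31, S62} attaches to the tree at the node subtending (((S48,S7),S85),(S31,S62)).
The other lineage descending from that same node — the sister group — is ((S48,S7),S85); its 3 tips in alphabetical order are the answer.

S48, S7, S85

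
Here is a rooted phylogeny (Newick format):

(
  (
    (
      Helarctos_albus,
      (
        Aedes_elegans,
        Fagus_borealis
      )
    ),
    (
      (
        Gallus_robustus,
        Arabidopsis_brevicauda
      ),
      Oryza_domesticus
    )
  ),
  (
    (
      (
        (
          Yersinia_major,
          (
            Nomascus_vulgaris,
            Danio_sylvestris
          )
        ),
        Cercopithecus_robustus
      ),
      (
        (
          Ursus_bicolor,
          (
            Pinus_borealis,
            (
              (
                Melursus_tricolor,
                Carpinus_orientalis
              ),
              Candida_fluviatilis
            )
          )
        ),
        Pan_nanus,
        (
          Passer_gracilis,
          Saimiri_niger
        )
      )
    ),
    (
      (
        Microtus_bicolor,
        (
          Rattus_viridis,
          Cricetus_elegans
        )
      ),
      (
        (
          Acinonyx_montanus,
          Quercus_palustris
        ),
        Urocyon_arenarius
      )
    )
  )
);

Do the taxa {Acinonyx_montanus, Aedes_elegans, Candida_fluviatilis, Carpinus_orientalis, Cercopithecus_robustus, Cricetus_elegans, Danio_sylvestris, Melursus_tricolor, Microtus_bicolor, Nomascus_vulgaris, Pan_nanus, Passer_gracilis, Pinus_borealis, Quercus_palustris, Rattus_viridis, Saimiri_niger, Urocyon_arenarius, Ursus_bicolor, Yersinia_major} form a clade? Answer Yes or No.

The MRCA of the listed taxa is the root, so the smallest clade containing them is the whole tree.
That clade also contains Arabidopsis_brevicauda, Fagus_borealis, Gallus_robustus, Helarctos_albus, Oryza_domesticus, which are not in the proposed group, so the group is not monophyletic.

No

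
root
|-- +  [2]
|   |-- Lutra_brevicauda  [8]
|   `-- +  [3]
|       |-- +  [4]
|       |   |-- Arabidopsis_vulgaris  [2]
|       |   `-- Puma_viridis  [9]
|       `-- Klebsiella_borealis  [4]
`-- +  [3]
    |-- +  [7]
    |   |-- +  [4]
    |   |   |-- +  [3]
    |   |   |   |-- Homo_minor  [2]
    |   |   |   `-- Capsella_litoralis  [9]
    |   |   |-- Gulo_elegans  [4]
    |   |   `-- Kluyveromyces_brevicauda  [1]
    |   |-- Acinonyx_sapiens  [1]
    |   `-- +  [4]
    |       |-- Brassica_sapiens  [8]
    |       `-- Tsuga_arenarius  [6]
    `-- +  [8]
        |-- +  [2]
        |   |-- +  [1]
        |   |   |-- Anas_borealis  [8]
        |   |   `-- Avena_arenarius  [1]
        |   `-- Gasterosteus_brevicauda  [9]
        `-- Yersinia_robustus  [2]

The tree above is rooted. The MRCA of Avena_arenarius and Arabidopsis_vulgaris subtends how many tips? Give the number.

15

The MRCA of Avena_arenarius and Arabidopsis_vulgaris is the root, so the clade is the entire tree.
That clade contains 15 terminal taxa: Acinonyx_sapiens, Anas_borealis, Arabidopsis_vulgaris, Avena_arenarius, Brassica_sapiens, Capsella_litoralis, Gasterosteus_brevicauda, Gulo_elegans, Homo_minor, Klebsiella_borealis, Kluyveromyces_brevicauda, Lutra_brevicauda, Puma_viridis, Tsuga_arenarius, Yersinia_robustus.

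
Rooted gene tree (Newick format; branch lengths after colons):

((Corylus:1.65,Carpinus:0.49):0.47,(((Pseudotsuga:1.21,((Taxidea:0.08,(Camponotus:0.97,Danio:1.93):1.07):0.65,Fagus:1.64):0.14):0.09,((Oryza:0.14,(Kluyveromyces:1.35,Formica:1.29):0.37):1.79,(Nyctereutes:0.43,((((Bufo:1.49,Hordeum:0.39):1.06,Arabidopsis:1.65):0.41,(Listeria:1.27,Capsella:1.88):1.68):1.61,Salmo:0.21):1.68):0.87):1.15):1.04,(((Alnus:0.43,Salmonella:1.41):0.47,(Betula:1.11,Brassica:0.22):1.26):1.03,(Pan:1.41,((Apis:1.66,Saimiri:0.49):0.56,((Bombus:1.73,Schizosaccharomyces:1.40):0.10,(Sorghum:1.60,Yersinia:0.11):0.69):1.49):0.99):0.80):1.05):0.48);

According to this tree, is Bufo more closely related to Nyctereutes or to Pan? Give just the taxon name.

The MRCA of Bufo and Nyctereutes subtends (Nyctereutes,((((Bufo,Hordeum),Arabidopsis),(Listeria,Capsella)),Salmo)) (7 taxa).
The MRCA of Bufo and Pan subtends (((Pseudotsuga,((Taxidea,(Camponotus,Danio)),Fagus)),((Oryza,(Kluyveromyces,Formica)),(Nyctereutes,((((Bufo,Hordeum),Arabidopsis),(Listeria,Capsella)),Salmo)))),(((Alnus,Salmonella),(Betula,Brassica)),(Pan,((Apis,Saimiri),((Bombus,Schizosaccharomyces),(Sorghum,Yersinia)))))) (26 taxa).
The first is nested inside the second, so Bufo shares a more recent common ancestor with Nyctereutes.

Nyctereutes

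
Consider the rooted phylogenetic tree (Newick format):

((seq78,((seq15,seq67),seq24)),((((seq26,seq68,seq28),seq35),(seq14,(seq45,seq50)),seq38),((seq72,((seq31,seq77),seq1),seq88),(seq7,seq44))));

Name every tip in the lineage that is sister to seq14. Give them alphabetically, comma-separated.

seq45, seq50

seq14 attaches to the tree at the node subtending (seq14,(seq45,seq50)).
The other lineage descending from that same node — the sister group — is (seq45,seq50); its 2 tips in alphabetical order are the answer.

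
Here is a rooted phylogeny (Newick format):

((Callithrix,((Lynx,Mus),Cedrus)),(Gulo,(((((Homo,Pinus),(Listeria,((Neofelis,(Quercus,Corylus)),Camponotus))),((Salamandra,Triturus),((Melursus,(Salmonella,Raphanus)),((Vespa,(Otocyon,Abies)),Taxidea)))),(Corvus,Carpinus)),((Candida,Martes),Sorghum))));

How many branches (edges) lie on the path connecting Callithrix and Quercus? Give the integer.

12

The MRCA of Callithrix and Quercus is the root of the tree.
From Callithrix up to that node: 2 branches. From Quercus up to the same node: 10 branches. Total: 2 + 10 = 12.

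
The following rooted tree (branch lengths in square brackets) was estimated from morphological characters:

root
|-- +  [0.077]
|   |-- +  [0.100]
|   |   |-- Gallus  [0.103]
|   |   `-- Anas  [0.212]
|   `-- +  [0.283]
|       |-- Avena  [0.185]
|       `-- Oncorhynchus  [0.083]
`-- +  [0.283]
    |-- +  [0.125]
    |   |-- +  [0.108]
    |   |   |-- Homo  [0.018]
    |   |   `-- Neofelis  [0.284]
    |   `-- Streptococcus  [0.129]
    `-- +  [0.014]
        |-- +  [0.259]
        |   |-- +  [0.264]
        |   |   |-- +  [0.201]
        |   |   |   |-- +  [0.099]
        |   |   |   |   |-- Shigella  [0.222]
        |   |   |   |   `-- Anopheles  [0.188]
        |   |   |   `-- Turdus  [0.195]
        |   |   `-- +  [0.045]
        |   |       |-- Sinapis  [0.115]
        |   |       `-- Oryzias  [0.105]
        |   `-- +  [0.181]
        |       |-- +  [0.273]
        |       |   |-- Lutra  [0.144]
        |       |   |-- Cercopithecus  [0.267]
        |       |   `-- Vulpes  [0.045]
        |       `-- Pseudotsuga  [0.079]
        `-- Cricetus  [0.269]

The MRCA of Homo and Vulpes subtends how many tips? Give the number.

13

The MRCA of Homo and Vulpes is the node subtending (((Homo,Neofelis),Streptococcus),(((((Shigella,Anopheles),Turdus),(Sinapis,Oryzias)),((Lutra,Cercopithecus,Vulpes),Pseudotsuga)),Cricetus)).
That clade contains 13 terminal taxa: Anopheles, Cercopithecus, Cricetus, Homo, Lutra, Neofelis, Oryzias, Pseudotsuga, Shigella, Sinapis, Streptococcus, Turdus, Vulpes.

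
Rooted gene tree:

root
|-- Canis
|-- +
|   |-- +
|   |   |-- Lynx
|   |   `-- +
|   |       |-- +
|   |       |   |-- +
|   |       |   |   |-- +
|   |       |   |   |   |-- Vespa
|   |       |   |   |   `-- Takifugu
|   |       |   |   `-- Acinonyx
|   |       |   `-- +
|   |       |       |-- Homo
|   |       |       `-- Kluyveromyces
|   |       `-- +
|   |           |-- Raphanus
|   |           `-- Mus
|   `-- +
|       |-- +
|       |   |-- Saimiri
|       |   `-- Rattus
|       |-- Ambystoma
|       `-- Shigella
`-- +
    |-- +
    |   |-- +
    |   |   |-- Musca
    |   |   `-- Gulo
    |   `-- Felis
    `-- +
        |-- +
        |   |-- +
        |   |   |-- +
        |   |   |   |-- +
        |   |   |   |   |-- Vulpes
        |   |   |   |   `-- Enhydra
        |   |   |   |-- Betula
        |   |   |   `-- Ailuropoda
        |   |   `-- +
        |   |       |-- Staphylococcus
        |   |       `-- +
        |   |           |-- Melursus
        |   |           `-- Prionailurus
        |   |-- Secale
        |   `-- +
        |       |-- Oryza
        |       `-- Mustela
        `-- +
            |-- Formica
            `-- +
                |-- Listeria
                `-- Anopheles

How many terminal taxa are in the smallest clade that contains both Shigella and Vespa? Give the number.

The MRCA of Shigella and Vespa is the node subtending ((Lynx,((((Vespa,Takifugu),Acinonyx),(Homo,Kluyveromyces)),(Raphanus,Mus))),((Saimiri,Rattus),Ambystoma,Shigella)).
That clade contains 12 terminal taxa: Acinonyx, Ambystoma, Homo, Kluyveromyces, Lynx, Mus, Raphanus, Rattus, Saimiri, Shigella, Takifugu, Vespa.

12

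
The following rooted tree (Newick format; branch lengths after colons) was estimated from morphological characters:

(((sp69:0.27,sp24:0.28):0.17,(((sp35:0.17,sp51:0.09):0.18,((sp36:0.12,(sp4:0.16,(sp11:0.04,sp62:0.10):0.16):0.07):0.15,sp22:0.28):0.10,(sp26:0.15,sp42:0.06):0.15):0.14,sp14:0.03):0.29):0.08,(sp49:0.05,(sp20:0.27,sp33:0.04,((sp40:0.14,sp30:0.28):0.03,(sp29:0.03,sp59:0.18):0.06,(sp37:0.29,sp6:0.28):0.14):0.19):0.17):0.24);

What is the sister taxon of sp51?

sp51 attaches to the tree at the node subtending (sp35,sp51).
The other lineage descending from that same node — the sister group — is the single tip sp35.

sp35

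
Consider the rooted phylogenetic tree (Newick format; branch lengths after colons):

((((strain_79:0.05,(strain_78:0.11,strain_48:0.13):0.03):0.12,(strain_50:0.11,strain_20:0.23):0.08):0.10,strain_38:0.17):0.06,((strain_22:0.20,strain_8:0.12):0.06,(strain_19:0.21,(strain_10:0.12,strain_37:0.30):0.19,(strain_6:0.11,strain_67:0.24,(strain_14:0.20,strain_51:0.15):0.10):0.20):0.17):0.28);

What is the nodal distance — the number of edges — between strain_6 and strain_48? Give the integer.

9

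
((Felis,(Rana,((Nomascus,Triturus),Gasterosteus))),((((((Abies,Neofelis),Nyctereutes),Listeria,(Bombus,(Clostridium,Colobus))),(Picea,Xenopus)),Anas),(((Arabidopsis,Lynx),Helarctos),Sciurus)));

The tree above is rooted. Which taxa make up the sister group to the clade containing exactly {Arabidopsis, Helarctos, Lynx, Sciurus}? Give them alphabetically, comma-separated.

Abies, Anas, Bombus, Clostridium, Colobus, Listeria, Neofelis, Nyctereutes, Picea, Xenopus

The clade containing exactly {Arabidopsis, Helarctos, Lynx, Sciurus} attaches to the tree at the node subtending ((((((Abies,Neofelis),Nyctereutes),Listeria,(Bombus,(Clostridium,Colobus))),(Picea,Xenopus)),Anas),(((Arabidopsis,Lynx),Helarctos),Sciurus)).
The other lineage descending from that same node — the sister group — is (((((Abies,Neofelis),Nyctereutes),Listeria,(Bombus,(Clostridium,Colobus))),(Picea,Xenopus)),Anas); its 10 tips in alphabetical order are the answer.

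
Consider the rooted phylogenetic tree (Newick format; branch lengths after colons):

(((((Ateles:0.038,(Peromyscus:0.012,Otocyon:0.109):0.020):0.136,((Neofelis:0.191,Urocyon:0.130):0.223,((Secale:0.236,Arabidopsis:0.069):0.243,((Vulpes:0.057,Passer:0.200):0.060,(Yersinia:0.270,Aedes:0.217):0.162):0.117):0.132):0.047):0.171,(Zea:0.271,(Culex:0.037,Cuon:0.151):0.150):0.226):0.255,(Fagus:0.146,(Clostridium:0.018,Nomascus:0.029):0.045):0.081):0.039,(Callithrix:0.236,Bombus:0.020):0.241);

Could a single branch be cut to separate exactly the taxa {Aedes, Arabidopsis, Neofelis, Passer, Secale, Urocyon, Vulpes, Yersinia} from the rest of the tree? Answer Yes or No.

The most recent common ancestor of these taxa subtends ((Neofelis,Urocyon),((Secale,Arabidopsis),((Vulpes,Passer),(Yersinia,Aedes)))).
That clade has exactly 8 tips — every listed taxon and nothing else — so the group is monophyletic.

Yes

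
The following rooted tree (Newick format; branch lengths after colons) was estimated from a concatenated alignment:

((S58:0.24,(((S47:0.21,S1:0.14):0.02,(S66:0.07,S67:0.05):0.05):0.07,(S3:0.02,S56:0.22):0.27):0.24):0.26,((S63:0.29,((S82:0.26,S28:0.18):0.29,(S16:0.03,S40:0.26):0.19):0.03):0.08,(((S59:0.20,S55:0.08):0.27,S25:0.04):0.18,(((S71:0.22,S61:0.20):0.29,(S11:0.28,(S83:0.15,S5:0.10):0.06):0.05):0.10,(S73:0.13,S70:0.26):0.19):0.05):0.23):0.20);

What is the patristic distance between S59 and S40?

1.44

The path runs S59 → … → MRCA → … → S40; the MRCA is the node subtending ((S63,((S82,S28),(S16,S40))),(((S59,S55),S25),(((S71,S61),(S11,(S83,S5))),(S73,S70)))).
Branch lengths along that path: 0.20 + 0.27 + 0.18 + 0.23 + 0.08 + 0.03 + 0.19 + 0.26 = 1.44.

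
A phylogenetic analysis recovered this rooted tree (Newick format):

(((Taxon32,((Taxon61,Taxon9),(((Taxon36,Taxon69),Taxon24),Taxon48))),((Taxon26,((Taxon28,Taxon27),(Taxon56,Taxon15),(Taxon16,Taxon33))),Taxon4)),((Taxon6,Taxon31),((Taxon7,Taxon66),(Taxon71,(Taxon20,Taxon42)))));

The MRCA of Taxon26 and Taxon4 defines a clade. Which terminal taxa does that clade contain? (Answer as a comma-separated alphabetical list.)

Taxon15, Taxon16, Taxon26, Taxon27, Taxon28, Taxon33, Taxon4, Taxon56

Tracing Taxon26: it sits inside (Taxon26,((Taxon28,Taxon27),(Taxon56,Taxon15),(Taxon16,Taxon33))).
Tracing Taxon4: it sits inside ((Taxon26,((Taxon28,Taxon27),(Taxon56,Taxon15),(Taxon16,Taxon33))),Taxon4).
The smallest clade enclosing both is ((Taxon26,((Taxon28,Taxon27),(Taxon56,Taxon15),(Taxon16,Taxon33))),Taxon4); the answer is its 8 terminal taxa in alphabetical order.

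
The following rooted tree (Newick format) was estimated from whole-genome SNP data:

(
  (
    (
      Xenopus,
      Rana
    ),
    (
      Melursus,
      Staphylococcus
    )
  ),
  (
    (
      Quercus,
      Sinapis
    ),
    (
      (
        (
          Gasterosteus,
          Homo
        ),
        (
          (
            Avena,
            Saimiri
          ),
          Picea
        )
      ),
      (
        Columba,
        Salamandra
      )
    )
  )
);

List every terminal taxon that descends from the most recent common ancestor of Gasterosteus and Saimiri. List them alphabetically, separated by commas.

Tracing Gasterosteus: it sits inside (Gasterosteus,Homo).
Tracing Saimiri: it sits inside (Avena,Saimiri).
The smallest clade enclosing both is ((Gasterosteus,Homo),((Avena,Saimiri),Picea)); the answer is its 5 terminal taxa in alphabetical order.

Avena, Gasterosteus, Homo, Picea, Saimiri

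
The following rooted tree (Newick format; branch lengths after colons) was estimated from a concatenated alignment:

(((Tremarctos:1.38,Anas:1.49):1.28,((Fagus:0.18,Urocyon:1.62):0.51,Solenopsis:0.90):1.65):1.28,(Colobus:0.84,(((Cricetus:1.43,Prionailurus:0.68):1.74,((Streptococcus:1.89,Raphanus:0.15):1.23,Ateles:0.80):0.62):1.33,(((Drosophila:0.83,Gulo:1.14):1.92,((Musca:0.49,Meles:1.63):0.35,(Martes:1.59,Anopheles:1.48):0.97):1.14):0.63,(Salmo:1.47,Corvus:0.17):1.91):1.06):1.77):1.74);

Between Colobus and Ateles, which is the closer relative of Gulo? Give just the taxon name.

Ateles

The MRCA of Gulo and Ateles subtends (((Cricetus,Prionailurus),((Streptococcus,Raphanus),Ateles)),(((Drosophila,Gulo),((Musca,Meles),(Martes,Anopheles))),(Salmo,Corvus))) (13 taxa).
The MRCA of Gulo and Colobus subtends (Colobus,(((Cricetus,Prionailurus),((Streptococcus,Raphanus),Ateles)),(((Drosophila,Gulo),((Musca,Meles),(Martes,Anopheles))),(Salmo,Corvus)))) (14 taxa).
The first is nested inside the second, so Gulo shares a more recent common ancestor with Ateles.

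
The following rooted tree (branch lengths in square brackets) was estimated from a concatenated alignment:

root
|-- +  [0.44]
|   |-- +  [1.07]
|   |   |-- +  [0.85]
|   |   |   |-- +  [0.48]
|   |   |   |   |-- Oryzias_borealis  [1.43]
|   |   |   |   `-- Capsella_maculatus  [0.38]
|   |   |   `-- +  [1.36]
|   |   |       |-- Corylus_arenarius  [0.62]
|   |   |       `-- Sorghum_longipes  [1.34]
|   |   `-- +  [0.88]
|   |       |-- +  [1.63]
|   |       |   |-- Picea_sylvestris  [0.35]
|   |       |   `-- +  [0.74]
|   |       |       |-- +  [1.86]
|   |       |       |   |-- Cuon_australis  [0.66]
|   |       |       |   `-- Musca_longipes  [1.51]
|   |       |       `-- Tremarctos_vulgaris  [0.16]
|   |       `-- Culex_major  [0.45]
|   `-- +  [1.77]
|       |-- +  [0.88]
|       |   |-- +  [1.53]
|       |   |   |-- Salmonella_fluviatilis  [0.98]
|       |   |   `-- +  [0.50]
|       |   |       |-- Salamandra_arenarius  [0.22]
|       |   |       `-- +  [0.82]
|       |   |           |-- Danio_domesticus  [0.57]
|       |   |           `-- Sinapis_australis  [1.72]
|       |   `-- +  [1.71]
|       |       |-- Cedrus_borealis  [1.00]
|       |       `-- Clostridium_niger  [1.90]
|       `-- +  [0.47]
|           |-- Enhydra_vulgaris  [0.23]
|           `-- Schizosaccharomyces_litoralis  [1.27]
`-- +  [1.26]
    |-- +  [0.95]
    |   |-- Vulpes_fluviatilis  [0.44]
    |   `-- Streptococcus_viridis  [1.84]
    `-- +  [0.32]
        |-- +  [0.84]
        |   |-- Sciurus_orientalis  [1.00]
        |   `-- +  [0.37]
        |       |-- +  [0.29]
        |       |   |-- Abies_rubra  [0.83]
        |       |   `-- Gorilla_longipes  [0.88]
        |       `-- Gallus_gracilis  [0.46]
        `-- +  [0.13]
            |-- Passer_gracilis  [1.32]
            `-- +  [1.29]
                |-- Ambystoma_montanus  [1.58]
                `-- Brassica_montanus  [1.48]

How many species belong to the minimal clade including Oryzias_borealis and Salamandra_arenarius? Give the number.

The MRCA of Oryzias_borealis and Salamandra_arenarius is the node subtending ((((Oryzias_borealis,Capsella_maculatus),(Corylus_arenarius,Sorghum_longipes)),((Picea_sylvestris,((Cuon_australis,Musca_longipes),Tremarctos_vulgaris)),Culex_major)),(((Salmonella_fluviatilis,(Salamandra_arenarius,(Danio_domesticus,Sinapis_australis))),(Cedrus_borealis,Clostridium_niger)),(Enhydra_vulgaris,Schizosaccharomyces_litoralis))).
That clade contains 17 terminal taxa: Capsella_maculatus, Cedrus_borealis, Clostridium_niger, Corylus_arenarius, Culex_major, Cuon_australis, Danio_domesticus, Enhydra_vulgaris, Musca_longipes, Oryzias_borealis, Picea_sylvestris, Salamandra_arenarius, Salmonella_fluviatilis, Schizosaccharomyces_litoralis, Sinapis_australis, Sorghum_longipes, Tremarctos_vulgaris.

17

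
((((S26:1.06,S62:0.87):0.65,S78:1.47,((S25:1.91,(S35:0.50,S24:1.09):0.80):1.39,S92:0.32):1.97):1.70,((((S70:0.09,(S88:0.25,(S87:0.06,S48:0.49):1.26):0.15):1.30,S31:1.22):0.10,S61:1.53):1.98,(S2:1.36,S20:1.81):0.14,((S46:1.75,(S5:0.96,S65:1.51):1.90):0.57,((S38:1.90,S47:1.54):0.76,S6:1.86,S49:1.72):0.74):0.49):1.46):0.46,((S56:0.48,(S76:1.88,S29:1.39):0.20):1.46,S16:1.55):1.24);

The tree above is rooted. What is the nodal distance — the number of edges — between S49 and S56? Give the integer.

The MRCA of S49 and S56 is the root of the tree.
From S49 up to that node: 5 branches. From S56 up to the same node: 3 branches. Total: 5 + 3 = 8.

8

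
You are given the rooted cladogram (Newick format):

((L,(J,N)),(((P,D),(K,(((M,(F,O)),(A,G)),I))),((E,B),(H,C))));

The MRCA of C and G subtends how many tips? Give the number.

The MRCA of C and G is the node subtending (((P,D),(K,(((M,(F,O)),(A,G)),I))),((E,B),(H,C))).
That clade contains 13 terminal taxa: A, B, C, D, E, F, G, H, I, K, M, O, P.

13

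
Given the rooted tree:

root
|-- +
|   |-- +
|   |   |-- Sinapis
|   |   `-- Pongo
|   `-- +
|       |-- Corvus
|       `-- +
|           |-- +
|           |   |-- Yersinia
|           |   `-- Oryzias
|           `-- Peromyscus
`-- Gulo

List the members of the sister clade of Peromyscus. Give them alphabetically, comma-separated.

Oryzias, Yersinia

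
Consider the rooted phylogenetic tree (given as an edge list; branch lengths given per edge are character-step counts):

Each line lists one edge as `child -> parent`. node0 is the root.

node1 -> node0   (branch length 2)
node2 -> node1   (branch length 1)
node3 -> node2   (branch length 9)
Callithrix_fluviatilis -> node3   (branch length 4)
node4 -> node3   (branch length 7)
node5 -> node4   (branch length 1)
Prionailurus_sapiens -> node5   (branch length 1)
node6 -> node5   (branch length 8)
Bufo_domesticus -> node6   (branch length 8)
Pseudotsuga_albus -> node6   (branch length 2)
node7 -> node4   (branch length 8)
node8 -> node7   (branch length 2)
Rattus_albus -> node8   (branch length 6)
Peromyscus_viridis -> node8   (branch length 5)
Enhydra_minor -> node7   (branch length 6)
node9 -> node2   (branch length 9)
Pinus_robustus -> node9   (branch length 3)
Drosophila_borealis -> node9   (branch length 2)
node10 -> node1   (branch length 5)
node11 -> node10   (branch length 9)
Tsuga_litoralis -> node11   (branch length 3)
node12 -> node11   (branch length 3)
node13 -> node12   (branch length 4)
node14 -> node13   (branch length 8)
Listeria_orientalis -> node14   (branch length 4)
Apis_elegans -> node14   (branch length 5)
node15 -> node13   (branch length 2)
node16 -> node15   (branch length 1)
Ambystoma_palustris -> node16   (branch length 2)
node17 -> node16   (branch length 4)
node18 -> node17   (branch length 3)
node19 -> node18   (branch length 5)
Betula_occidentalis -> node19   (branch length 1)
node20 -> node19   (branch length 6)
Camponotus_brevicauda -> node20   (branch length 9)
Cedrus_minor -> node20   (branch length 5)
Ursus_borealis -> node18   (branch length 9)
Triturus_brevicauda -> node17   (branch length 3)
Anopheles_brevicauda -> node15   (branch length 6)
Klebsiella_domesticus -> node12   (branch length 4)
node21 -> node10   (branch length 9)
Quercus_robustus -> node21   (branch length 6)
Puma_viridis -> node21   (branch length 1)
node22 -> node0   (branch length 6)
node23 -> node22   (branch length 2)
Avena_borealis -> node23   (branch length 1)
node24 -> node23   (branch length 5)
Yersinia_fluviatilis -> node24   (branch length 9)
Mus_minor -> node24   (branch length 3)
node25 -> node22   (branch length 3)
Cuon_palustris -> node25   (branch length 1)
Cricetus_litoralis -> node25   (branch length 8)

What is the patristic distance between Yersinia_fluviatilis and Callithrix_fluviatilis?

38

The path runs Yersinia_fluviatilis → … → MRCA → … → Callithrix_fluviatilis; the MRCA is the root of the tree.
Branch lengths along that path: 9 + 5 + 2 + 6 + 2 + 1 + 9 + 4 = 38.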